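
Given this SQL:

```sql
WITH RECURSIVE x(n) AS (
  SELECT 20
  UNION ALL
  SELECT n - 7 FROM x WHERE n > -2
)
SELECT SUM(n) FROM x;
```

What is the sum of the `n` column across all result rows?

30

Base: n=20.
Iteration 1: 20 > -2 holds -> n = 20 - 7 = 13.
Iteration 2: 13 > -2 holds -> n = 13 - 7 = 6.
Iteration 3: 6 > -2 holds -> n = 6 - 7 = -1.
Iteration 4: -1 > -2 holds -> n = -1 - 7 = -8.
Iteration 5: -8 > -2 fails; recursion stops.
SUM(n) = 20 + 13 + 6 + -1 + -8 = 30.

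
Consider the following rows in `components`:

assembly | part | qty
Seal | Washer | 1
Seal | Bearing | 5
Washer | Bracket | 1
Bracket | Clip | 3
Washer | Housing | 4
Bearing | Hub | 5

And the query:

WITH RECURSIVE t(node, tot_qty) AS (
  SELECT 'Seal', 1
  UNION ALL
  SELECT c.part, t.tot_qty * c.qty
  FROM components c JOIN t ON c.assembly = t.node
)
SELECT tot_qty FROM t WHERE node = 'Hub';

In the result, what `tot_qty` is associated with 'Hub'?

Base: (Seal, tot_qty=1).
Iteration 1: components of {Seal} -> Bearing = 1*5 = 5, Washer = 1*1 = 1.
Iteration 2: components of {Bearing,Washer} -> Bracket = 1*1 = 1, Housing = 1*4 = 4, Hub = 5*5 = 25.
Iteration 3: components of {Bracket,Housing,Hub} -> Clip = 1*3 = 3.
Iteration 4: no further components; recursion stops.

25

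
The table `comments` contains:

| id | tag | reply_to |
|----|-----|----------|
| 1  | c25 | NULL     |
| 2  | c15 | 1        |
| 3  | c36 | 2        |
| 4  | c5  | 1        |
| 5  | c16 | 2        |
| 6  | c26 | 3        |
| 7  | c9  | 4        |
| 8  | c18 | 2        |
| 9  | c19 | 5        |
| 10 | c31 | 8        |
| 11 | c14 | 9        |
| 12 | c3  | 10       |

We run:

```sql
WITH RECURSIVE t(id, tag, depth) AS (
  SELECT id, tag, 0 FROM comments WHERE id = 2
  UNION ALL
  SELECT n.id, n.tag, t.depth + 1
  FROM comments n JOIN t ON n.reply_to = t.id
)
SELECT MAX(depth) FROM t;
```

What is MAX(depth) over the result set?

3

Base: id=2 (c15) at depth 0.
Iteration 1: rows with reply_to in {2} -> c36 (id 3, depth 1), c16 (id 5, depth 1), c18 (id 8, depth 1).
Iteration 2: rows with reply_to in {3,5,8} -> c26 (id 6, depth 2), c19 (id 9, depth 2), c31 (id 10, depth 2).
Iteration 3: rows with reply_to in {6,9,10} -> c14 (id 11, depth 3), c3 (id 12, depth 3).
Iteration 4: no rows with reply_to in {11,12}; recursion stops.
depth values: 0, 1, 1, 1, 2, 2, 2, 3, 3; the maximum is 3.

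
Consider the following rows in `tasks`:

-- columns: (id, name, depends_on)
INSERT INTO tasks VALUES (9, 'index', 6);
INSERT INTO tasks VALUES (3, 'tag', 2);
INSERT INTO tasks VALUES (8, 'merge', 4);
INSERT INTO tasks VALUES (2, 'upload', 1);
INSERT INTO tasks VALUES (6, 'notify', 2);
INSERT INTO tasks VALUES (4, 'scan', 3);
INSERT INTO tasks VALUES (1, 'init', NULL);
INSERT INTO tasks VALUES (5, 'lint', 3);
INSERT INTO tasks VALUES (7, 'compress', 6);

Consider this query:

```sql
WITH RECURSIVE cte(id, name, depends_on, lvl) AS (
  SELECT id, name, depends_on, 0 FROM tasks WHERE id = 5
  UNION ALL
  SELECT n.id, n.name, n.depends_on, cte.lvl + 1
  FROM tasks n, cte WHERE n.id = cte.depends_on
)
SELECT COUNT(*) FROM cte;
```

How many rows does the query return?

4

Base: id=5 (lint), depends_on=3, lvl 0.
Iteration 1: join on id=3 -> tag (id 3, depends_on=2, lvl 1).
Iteration 2: join on id=2 -> upload (id 2, depends_on=1, lvl 2).
Iteration 3: join on id=1 -> init (id 1, depends_on=NULL, lvl 3).
Iteration 4: depends_on is NULL; no match; recursion stops.
Total rows emitted: 4.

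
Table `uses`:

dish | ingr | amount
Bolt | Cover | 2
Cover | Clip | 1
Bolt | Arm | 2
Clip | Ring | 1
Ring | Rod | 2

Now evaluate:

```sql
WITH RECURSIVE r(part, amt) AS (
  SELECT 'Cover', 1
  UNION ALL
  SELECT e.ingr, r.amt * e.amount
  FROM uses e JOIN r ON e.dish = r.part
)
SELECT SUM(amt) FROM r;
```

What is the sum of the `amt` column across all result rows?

Base: (Cover, amt=1).
Iteration 1: components of {Cover} -> Clip = 1*1 = 1.
Iteration 2: components of {Clip} -> Ring = 1*1 = 1.
Iteration 3: components of {Ring} -> Rod = 1*2 = 2.
Iteration 4: no further components; recursion stops.
SUM(amt) = 1 + 1 + 1 + 2 = 5.

5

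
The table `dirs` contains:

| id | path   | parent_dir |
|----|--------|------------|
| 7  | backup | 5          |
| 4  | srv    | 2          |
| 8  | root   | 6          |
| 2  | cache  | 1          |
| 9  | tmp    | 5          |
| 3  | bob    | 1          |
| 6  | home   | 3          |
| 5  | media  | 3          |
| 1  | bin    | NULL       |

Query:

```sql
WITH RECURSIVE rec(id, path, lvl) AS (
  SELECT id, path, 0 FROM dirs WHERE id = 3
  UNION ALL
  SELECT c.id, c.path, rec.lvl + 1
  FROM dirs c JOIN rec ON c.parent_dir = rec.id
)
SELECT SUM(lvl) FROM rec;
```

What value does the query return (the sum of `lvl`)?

8

Base: id=3 (bob) at lvl 0.
Iteration 1: rows with parent_dir in {3} -> media (id 5, lvl 1), home (id 6, lvl 1).
Iteration 2: rows with parent_dir in {5,6} -> backup (id 7, lvl 2), root (id 8, lvl 2), tmp (id 9, lvl 2).
Iteration 3: no rows with parent_dir in {7,8,9}; recursion stops.
SUM(lvl) = 0 + 1 + 1 + 2 + 2 + 2 = 8.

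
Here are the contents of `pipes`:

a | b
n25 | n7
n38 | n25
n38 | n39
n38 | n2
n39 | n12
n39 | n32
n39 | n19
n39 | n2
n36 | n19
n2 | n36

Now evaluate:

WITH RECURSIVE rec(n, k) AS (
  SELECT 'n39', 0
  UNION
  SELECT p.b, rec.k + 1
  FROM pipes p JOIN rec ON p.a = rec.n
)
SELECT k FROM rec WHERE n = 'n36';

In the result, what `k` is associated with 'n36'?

Base: (n39, k=0).
Iteration 1: edges from {n39} -> (n12, k=1), (n19, k=1), (n2, k=1), (n32, k=1).
Iteration 2: edges from {n12,n19,n2,n32} -> (n36, k=2).
Iteration 3: edges from {n36} -> (n19, k=3).
Iteration 4: no outgoing edges from {n19}; recursion stops.

2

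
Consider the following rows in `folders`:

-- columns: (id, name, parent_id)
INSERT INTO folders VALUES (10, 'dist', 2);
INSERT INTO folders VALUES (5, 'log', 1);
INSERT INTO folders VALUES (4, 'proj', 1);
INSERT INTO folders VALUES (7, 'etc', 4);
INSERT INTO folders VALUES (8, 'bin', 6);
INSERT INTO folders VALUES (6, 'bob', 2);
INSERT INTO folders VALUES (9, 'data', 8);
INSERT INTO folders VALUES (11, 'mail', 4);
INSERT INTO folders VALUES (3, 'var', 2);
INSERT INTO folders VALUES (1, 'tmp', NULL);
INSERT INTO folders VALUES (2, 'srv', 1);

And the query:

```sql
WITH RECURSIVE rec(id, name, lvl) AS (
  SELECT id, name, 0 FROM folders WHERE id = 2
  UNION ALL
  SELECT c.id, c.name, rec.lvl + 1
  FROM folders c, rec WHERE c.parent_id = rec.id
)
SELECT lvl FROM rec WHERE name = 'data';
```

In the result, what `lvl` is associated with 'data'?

Base: id=2 (srv) at lvl 0.
Iteration 1: rows with parent_id in {2} -> var (id 3, lvl 1), bob (id 6, lvl 1), dist (id 10, lvl 1).
Iteration 2: rows with parent_id in {3,6,10} -> bin (id 8, lvl 2).
Iteration 3: rows with parent_id in {8} -> data (id 9, lvl 3).
Iteration 4: no rows with parent_id in {9}; recursion stops.

3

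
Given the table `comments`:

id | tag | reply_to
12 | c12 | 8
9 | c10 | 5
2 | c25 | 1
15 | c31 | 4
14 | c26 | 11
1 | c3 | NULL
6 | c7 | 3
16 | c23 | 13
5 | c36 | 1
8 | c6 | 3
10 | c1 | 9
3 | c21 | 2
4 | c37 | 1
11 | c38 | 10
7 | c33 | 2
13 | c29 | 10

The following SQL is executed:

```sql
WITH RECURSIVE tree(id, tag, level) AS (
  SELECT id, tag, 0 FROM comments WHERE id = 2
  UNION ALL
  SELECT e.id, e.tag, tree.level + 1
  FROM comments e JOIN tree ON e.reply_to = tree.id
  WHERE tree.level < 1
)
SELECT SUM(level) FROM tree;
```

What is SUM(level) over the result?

Base: id=2 (c25) at level 0.
Iteration 1: rows with reply_to in {2} -> c21 (id 3, level 1), c33 (id 7, level 1).
Iteration 2: level < 1 fails for all current rows; recursion stops.
SUM(level) = 0 + 1 + 1 = 2.

2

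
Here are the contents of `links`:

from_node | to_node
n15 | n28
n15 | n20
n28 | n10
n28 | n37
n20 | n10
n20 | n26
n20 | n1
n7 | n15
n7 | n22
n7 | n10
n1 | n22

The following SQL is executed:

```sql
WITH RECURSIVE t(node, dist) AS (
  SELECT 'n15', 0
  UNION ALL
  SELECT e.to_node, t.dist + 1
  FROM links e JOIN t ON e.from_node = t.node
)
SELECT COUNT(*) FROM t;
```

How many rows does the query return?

Base: (n15, dist=0).
Iteration 1: edges from {n15} -> (n20, dist=1), (n28, dist=1).
Iteration 2: edges from {n20,n28} -> (n1, dist=2), (n10, dist=2) x2, (n26, dist=2), (n37, dist=2). [UNION ALL keeps all 5 new rows, including repeats]
Iteration 3: edges from {n1,n10,n26,n37} -> (n22, dist=3).
Iteration 4: no outgoing edges from {n22}; recursion stops.
Total rows emitted: 9.

9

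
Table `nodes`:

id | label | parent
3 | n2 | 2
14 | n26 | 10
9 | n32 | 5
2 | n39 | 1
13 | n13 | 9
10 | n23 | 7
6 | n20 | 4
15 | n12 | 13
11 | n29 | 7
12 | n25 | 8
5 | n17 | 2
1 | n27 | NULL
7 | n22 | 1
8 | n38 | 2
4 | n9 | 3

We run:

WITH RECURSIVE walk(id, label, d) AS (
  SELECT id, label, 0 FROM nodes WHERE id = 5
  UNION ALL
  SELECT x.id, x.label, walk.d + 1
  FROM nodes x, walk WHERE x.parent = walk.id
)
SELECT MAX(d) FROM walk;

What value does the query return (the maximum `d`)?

Base: id=5 (n17) at d 0.
Iteration 1: rows with parent in {5} -> n32 (id 9, d 1).
Iteration 2: rows with parent in {9} -> n13 (id 13, d 2).
Iteration 3: rows with parent in {13} -> n12 (id 15, d 3).
Iteration 4: no rows with parent in {15}; recursion stops.
d values: 0, 1, 2, 3; the maximum is 3.

3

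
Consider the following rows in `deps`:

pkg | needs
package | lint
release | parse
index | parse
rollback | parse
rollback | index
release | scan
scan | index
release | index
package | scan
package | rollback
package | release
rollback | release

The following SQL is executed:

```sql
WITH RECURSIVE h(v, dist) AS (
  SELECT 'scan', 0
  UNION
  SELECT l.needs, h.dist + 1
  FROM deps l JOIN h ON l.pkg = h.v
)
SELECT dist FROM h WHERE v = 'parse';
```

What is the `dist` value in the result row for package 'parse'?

2

Base: (scan, dist=0).
Iteration 1: edges from {scan} -> (index, dist=1).
Iteration 2: edges from {index} -> (parse, dist=2).
Iteration 3: no outgoing edges from {parse}; recursion stops.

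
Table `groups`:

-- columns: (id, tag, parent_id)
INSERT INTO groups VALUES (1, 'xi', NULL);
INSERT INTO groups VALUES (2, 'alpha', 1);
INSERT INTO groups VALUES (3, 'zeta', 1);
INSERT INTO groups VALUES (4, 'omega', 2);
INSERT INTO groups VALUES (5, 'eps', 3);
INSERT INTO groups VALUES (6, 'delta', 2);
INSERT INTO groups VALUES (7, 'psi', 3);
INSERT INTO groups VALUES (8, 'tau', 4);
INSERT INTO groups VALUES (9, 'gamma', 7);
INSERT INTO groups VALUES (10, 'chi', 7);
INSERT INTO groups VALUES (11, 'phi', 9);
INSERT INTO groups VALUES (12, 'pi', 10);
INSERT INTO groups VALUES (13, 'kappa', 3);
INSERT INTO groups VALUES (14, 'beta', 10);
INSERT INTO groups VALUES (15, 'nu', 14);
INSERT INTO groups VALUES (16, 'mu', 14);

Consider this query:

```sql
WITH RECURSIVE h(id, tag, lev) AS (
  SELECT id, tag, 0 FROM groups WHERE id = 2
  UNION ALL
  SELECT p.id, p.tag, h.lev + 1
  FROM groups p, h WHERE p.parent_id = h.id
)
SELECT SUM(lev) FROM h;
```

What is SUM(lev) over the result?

Base: id=2 (alpha) at lev 0.
Iteration 1: rows with parent_id in {2} -> omega (id 4, lev 1), delta (id 6, lev 1).
Iteration 2: rows with parent_id in {4,6} -> tau (id 8, lev 2).
Iteration 3: no rows with parent_id in {8}; recursion stops.
SUM(lev) = 0 + 1 + 1 + 2 = 4.

4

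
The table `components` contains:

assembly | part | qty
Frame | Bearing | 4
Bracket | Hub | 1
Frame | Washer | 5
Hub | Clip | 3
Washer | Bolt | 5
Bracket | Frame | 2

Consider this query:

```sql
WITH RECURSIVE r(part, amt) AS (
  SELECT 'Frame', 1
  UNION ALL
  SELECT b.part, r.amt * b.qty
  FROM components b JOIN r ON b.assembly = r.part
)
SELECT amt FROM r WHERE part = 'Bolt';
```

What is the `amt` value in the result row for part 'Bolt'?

Base: (Frame, amt=1).
Iteration 1: components of {Frame} -> Bearing = 1*4 = 4, Washer = 1*5 = 5.
Iteration 2: components of {Bearing,Washer} -> Bolt = 5*5 = 25.
Iteration 3: no further components; recursion stops.

25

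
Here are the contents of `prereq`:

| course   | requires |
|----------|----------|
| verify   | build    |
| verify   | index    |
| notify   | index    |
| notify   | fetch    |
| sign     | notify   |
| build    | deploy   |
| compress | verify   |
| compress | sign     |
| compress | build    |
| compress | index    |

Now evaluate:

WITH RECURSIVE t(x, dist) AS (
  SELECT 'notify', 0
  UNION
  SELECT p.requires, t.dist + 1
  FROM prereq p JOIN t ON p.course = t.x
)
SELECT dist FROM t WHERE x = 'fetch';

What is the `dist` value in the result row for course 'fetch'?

1

Base: (notify, dist=0).
Iteration 1: edges from {notify} -> (fetch, dist=1), (index, dist=1).
Iteration 2: no outgoing edges from {fetch,index}; recursion stops.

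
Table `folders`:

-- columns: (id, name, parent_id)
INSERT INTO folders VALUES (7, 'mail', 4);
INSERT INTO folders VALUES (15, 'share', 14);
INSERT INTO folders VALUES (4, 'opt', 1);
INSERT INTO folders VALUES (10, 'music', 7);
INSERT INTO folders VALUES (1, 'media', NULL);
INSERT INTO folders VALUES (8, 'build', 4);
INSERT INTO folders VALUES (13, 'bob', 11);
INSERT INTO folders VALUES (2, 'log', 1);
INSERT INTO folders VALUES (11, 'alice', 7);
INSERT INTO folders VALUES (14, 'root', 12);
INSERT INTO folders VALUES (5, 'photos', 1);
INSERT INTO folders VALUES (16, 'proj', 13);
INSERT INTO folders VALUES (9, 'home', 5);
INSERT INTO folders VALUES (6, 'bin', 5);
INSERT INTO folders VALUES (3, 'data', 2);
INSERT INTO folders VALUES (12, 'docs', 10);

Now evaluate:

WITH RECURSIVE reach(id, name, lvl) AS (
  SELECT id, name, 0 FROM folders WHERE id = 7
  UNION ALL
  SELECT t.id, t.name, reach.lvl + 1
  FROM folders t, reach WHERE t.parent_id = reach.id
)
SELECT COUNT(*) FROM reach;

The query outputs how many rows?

Base: id=7 (mail) at lvl 0.
Iteration 1: rows with parent_id in {7} -> music (id 10, lvl 1), alice (id 11, lvl 1).
Iteration 2: rows with parent_id in {10,11} -> docs (id 12, lvl 2), bob (id 13, lvl 2).
Iteration 3: rows with parent_id in {12,13} -> root (id 14, lvl 3), proj (id 16, lvl 3).
Iteration 4: rows with parent_id in {14,16} -> share (id 15, lvl 4).
Iteration 5: no rows with parent_id in {15}; recursion stops.
Total rows emitted: 8.

8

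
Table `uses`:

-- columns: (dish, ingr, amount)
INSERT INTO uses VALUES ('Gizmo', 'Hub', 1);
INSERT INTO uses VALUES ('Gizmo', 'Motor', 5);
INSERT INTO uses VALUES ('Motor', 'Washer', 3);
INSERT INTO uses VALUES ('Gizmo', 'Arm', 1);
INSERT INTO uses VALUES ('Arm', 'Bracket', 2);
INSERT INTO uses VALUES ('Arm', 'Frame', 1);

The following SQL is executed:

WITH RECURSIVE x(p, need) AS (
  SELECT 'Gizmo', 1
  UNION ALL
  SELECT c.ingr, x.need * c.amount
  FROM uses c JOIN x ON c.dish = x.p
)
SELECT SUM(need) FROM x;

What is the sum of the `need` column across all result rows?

26

Base: (Gizmo, need=1).
Iteration 1: components of {Gizmo} -> Arm = 1*1 = 1, Hub = 1*1 = 1, Motor = 1*5 = 5.
Iteration 2: components of {Arm,Hub,Motor} -> Bracket = 1*2 = 2, Frame = 1*1 = 1, Washer = 5*3 = 15.
Iteration 3: no further components; recursion stops.
SUM(need) = 1 + 1 + 5 + 1 + 15 + 2 + 1 = 26.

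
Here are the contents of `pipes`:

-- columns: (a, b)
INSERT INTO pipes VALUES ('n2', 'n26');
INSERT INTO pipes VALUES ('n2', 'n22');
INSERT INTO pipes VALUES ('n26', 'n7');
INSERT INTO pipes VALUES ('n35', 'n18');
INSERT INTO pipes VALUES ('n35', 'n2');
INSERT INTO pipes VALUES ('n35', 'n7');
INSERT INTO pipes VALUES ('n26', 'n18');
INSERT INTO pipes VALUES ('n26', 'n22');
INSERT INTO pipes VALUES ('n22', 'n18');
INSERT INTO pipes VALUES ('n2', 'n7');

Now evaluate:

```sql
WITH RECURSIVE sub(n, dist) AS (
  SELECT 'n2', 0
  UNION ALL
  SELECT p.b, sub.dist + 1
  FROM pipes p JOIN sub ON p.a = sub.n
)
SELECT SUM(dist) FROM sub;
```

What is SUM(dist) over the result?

Base: (n2, dist=0).
Iteration 1: edges from {n2} -> (n22, dist=1), (n26, dist=1), (n7, dist=1).
Iteration 2: edges from {n22,n26,n7} -> (n18, dist=2) x2, (n22, dist=2), (n7, dist=2). [UNION ALL keeps all 4 new rows, including repeats]
Iteration 3: edges from {n18,n22,n7} -> (n18, dist=3).
Iteration 4: no outgoing edges from {n18}; recursion stops.
SUM(dist) = 0 + 1 + 1 + 1 + 2 + 2 + 2 + 2 + 3 = 14.

14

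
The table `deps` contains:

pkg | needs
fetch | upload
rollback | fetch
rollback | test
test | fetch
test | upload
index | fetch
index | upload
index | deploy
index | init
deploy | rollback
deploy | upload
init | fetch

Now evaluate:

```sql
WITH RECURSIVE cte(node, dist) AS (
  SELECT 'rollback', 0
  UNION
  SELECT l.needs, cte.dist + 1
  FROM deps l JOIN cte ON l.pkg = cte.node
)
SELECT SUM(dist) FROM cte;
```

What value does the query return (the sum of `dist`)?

Base: (rollback, dist=0).
Iteration 1: edges from {rollback} -> (fetch, dist=1), (test, dist=1).
Iteration 2: edges from {fetch,test} -> (fetch, dist=2), (upload, dist=2). [UNION drops 1 duplicate row(s)]
Iteration 3: edges from {fetch,upload} -> (upload, dist=3).
Iteration 4: no outgoing edges from {upload}; recursion stops.
SUM(dist) = 0 + 1 + 1 + 2 + 2 + 3 = 9.

9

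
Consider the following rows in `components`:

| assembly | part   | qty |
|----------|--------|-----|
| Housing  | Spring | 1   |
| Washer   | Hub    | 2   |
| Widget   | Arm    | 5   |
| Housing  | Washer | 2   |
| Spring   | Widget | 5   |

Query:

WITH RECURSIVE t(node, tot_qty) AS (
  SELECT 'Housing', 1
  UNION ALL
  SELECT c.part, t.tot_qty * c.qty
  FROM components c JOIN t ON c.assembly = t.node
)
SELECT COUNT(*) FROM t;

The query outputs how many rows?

6

Base: (Housing, tot_qty=1).
Iteration 1: components of {Housing} -> Spring = 1*1 = 1, Washer = 1*2 = 2.
Iteration 2: components of {Spring,Washer} -> Hub = 2*2 = 4, Widget = 1*5 = 5.
Iteration 3: components of {Hub,Widget} -> Arm = 5*5 = 25.
Iteration 4: no further components; recursion stops.
Total rows emitted: 6.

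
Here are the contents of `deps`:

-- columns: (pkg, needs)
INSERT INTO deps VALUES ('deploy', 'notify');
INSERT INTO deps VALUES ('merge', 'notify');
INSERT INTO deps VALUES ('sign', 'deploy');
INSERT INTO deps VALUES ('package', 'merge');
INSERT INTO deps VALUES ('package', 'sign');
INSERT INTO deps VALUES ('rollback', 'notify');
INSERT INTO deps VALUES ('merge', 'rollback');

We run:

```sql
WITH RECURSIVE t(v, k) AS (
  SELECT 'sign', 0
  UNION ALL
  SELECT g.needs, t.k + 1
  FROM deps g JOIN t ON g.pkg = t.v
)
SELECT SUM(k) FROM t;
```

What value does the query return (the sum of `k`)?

Base: (sign, k=0).
Iteration 1: edges from {sign} -> (deploy, k=1).
Iteration 2: edges from {deploy} -> (notify, k=2).
Iteration 3: no outgoing edges from {notify}; recursion stops.
SUM(k) = 0 + 1 + 2 = 3.

3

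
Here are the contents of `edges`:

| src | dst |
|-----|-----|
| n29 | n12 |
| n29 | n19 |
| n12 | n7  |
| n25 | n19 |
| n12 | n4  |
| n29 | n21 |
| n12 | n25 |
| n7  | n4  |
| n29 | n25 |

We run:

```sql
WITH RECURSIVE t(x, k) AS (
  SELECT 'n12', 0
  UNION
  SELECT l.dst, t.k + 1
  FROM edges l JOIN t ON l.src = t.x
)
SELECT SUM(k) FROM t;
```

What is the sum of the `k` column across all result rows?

7

Base: (n12, k=0).
Iteration 1: edges from {n12} -> (n25, k=1), (n4, k=1), (n7, k=1).
Iteration 2: edges from {n25,n4,n7} -> (n19, k=2), (n4, k=2).
Iteration 3: no outgoing edges from {n19,n4}; recursion stops.
SUM(k) = 0 + 1 + 1 + 1 + 2 + 2 = 7.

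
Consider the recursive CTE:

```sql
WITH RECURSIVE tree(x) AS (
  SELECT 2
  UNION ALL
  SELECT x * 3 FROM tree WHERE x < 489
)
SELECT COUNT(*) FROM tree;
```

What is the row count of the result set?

7

Base: x=2.
Iteration 1: 2 < 489 holds -> x = 2 * 3 = 6.
Iteration 2: 6 < 489 holds -> x = 6 * 3 = 18.
Iteration 3: 18 < 489 holds -> x = 18 * 3 = 54.
Iteration 4: 54 < 489 holds -> x = 54 * 3 = 162.
Iteration 5: 162 < 489 holds -> x = 162 * 3 = 486.
Iteration 6: 486 < 489 holds -> x = 486 * 3 = 1458.
Iteration 7: 1458 < 489 fails; recursion stops.
Total rows emitted: 7.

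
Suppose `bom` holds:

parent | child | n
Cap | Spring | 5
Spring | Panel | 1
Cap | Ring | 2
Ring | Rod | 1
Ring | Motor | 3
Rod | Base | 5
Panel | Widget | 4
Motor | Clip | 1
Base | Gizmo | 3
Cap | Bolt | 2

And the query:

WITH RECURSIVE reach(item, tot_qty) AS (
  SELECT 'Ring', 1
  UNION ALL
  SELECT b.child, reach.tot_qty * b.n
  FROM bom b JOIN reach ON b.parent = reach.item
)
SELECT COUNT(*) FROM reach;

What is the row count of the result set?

Base: (Ring, tot_qty=1).
Iteration 1: components of {Ring} -> Motor = 1*3 = 3, Rod = 1*1 = 1.
Iteration 2: components of {Motor,Rod} -> Base = 1*5 = 5, Clip = 3*1 = 3.
Iteration 3: components of {Base,Clip} -> Gizmo = 5*3 = 15.
Iteration 4: no further components; recursion stops.
Total rows emitted: 6.

6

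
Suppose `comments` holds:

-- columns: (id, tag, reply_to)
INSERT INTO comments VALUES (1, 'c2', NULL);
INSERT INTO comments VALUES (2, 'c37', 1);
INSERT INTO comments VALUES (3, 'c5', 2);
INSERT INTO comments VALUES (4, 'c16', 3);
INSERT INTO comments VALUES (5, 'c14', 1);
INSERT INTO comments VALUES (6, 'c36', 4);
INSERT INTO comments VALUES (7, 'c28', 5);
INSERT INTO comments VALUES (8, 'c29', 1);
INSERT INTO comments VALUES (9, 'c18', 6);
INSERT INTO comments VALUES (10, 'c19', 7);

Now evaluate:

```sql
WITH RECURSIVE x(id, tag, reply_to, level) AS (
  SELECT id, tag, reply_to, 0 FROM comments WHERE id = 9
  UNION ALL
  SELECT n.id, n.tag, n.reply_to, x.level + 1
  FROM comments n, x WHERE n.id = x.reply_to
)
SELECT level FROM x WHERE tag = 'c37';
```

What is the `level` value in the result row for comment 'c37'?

Base: id=9 (c18), reply_to=6, level 0.
Iteration 1: join on id=6 -> c36 (id 6, reply_to=4, level 1).
Iteration 2: join on id=4 -> c16 (id 4, reply_to=3, level 2).
Iteration 3: join on id=3 -> c5 (id 3, reply_to=2, level 3).
Iteration 4: join on id=2 -> c37 (id 2, reply_to=1, level 4).
Iteration 5: join on id=1 -> c2 (id 1, reply_to=NULL, level 5).
Iteration 6: reply_to is NULL; no match; recursion stops.

4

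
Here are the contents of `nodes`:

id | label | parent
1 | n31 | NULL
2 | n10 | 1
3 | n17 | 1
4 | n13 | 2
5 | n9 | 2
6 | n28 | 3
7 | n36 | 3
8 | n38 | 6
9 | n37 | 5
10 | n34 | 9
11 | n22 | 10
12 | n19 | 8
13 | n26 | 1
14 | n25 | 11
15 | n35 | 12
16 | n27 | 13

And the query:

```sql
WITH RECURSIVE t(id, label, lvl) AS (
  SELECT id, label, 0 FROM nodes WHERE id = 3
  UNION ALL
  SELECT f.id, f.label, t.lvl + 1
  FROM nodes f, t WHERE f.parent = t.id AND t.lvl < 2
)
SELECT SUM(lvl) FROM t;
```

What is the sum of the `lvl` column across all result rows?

Base: id=3 (n17) at lvl 0.
Iteration 1: rows with parent in {3} -> n28 (id 6, lvl 1), n36 (id 7, lvl 1).
Iteration 2: rows with parent in {6,7} -> n38 (id 8, lvl 2).
Iteration 3: lvl < 2 fails for all current rows; recursion stops.
SUM(lvl) = 0 + 1 + 1 + 2 = 4.

4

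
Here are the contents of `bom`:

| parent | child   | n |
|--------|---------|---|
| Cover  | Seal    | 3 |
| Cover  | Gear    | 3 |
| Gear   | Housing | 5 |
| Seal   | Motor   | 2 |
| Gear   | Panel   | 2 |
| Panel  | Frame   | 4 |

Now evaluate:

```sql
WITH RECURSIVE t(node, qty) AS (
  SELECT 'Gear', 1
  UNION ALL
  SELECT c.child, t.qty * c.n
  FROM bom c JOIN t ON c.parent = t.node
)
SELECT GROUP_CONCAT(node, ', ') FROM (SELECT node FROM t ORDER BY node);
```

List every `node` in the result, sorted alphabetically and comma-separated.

Frame, Gear, Housing, Panel

Base: (Gear, qty=1).
Iteration 1: components of {Gear} -> Housing = 1*5 = 5, Panel = 1*2 = 2.
Iteration 2: components of {Housing,Panel} -> Frame = 2*4 = 8.
Iteration 3: no further components; recursion stops.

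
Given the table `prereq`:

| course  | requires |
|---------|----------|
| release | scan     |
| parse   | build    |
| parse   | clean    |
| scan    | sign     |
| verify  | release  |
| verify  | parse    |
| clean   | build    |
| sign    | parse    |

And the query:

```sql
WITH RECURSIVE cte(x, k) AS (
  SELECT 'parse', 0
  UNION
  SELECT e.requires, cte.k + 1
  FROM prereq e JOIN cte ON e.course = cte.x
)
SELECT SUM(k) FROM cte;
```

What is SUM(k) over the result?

Base: (parse, k=0).
Iteration 1: edges from {parse} -> (build, k=1), (clean, k=1).
Iteration 2: edges from {build,clean} -> (build, k=2).
Iteration 3: no outgoing edges from {build}; recursion stops.
SUM(k) = 0 + 1 + 1 + 2 = 4.

4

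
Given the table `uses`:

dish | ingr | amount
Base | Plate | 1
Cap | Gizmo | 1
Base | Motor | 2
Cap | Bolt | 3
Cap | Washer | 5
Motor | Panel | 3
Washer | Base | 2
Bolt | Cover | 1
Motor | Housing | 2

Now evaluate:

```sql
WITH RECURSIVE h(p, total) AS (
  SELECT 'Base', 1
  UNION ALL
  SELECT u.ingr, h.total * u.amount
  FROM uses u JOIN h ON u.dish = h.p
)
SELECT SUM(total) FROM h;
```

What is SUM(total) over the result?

Base: (Base, total=1).
Iteration 1: components of {Base} -> Motor = 1*2 = 2, Plate = 1*1 = 1.
Iteration 2: components of {Motor,Plate} -> Housing = 2*2 = 4, Panel = 2*3 = 6.
Iteration 3: no further components; recursion stops.
SUM(total) = 1 + 2 + 1 + 4 + 6 = 14.

14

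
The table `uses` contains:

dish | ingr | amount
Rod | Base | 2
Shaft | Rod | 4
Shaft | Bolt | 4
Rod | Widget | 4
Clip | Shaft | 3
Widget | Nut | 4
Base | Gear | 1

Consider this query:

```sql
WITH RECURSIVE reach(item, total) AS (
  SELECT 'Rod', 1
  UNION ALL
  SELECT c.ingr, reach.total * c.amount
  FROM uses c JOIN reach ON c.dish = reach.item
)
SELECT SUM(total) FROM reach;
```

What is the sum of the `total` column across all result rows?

Base: (Rod, total=1).
Iteration 1: components of {Rod} -> Base = 1*2 = 2, Widget = 1*4 = 4.
Iteration 2: components of {Base,Widget} -> Gear = 2*1 = 2, Nut = 4*4 = 16.
Iteration 3: no further components; recursion stops.
SUM(total) = 1 + 2 + 4 + 2 + 16 = 25.

25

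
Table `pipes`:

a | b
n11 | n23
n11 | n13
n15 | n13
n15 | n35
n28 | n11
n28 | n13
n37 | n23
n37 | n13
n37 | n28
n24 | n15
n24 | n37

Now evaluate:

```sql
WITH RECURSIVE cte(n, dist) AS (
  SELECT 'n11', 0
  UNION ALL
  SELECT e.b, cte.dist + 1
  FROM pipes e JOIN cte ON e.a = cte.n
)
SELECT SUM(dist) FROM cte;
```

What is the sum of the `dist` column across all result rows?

Base: (n11, dist=0).
Iteration 1: edges from {n11} -> (n13, dist=1), (n23, dist=1).
Iteration 2: no outgoing edges from {n13,n23}; recursion stops.
SUM(dist) = 0 + 1 + 1 = 2.

2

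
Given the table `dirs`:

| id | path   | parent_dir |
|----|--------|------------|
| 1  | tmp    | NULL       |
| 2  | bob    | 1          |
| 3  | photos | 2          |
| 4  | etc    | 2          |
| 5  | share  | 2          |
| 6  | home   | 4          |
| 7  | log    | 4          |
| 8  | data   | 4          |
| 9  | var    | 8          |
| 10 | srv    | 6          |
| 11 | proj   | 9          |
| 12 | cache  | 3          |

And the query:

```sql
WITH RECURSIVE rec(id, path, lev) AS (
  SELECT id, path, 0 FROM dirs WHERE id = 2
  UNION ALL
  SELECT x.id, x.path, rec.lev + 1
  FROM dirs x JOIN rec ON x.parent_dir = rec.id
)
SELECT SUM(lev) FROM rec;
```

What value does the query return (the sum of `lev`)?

21

Base: id=2 (bob) at lev 0.
Iteration 1: rows with parent_dir in {2} -> photos (id 3, lev 1), etc (id 4, lev 1), share (id 5, lev 1).
Iteration 2: rows with parent_dir in {3,4,5} -> home (id 6, lev 2), log (id 7, lev 2), data (id 8, lev 2), cache (id 12, lev 2).
Iteration 3: rows with parent_dir in {6,7,8,12} -> var (id 9, lev 3), srv (id 10, lev 3).
Iteration 4: rows with parent_dir in {9,10} -> proj (id 11, lev 4).
Iteration 5: no rows with parent_dir in {11}; recursion stops.
SUM(lev) = 0 + 1 + 1 + 1 + 2 + 2 + 2 + 2 + 3 + 3 + 4 = 21.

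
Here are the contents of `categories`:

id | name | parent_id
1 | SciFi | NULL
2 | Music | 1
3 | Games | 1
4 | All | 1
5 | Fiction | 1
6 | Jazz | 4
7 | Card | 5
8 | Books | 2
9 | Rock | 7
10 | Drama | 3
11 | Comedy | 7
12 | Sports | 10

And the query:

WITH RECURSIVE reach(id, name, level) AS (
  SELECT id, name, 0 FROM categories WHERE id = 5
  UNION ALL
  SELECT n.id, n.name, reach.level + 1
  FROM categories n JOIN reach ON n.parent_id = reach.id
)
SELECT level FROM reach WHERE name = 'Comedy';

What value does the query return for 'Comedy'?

Base: id=5 (Fiction) at level 0.
Iteration 1: rows with parent_id in {5} -> Card (id 7, level 1).
Iteration 2: rows with parent_id in {7} -> Rock (id 9, level 2), Comedy (id 11, level 2).
Iteration 3: no rows with parent_id in {9,11}; recursion stops.

2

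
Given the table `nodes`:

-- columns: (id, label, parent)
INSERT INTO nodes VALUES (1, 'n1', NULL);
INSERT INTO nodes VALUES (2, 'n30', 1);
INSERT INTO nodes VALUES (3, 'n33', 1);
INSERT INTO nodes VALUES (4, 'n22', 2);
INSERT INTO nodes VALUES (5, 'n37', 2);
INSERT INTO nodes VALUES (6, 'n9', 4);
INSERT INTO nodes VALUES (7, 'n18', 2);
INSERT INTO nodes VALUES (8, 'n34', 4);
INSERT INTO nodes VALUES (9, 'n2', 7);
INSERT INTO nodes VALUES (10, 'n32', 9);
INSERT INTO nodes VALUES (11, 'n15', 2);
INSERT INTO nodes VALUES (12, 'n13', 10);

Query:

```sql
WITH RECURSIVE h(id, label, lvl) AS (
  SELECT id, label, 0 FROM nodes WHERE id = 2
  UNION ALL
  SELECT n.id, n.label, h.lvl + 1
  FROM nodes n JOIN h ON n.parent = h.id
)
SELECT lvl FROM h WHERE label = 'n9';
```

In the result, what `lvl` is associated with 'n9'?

2

Base: id=2 (n30) at lvl 0.
Iteration 1: rows with parent in {2} -> n22 (id 4, lvl 1), n37 (id 5, lvl 1), n18 (id 7, lvl 1), n15 (id 11, lvl 1).
Iteration 2: rows with parent in {4,5,7,11} -> n9 (id 6, lvl 2), n34 (id 8, lvl 2), n2 (id 9, lvl 2).
Iteration 3: rows with parent in {6,8,9} -> n32 (id 10, lvl 3).
Iteration 4: rows with parent in {10} -> n13 (id 12, lvl 4).
Iteration 5: no rows with parent in {12}; recursion stops.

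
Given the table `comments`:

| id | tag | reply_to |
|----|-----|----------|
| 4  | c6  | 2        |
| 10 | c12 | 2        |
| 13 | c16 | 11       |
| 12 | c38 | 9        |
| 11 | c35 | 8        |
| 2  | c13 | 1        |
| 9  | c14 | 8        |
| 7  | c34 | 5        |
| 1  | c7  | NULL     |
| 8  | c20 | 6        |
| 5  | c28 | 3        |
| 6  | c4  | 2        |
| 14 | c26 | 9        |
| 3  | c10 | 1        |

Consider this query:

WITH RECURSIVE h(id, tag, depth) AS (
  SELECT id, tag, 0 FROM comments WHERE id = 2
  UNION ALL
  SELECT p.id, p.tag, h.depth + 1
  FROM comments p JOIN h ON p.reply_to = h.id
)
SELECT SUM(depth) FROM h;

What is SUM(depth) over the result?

Base: id=2 (c13) at depth 0.
Iteration 1: rows with reply_to in {2} -> c6 (id 4, depth 1), c4 (id 6, depth 1), c12 (id 10, depth 1).
Iteration 2: rows with reply_to in {4,6,10} -> c20 (id 8, depth 2).
Iteration 3: rows with reply_to in {8} -> c14 (id 9, depth 3), c35 (id 11, depth 3).
Iteration 4: rows with reply_to in {9,11} -> c38 (id 12, depth 4), c16 (id 13, depth 4), c26 (id 14, depth 4).
Iteration 5: no rows with reply_to in {12,13,14}; recursion stops.
SUM(depth) = 0 + 1 + 1 + 1 + 2 + 3 + 3 + 4 + 4 + 4 = 23.

23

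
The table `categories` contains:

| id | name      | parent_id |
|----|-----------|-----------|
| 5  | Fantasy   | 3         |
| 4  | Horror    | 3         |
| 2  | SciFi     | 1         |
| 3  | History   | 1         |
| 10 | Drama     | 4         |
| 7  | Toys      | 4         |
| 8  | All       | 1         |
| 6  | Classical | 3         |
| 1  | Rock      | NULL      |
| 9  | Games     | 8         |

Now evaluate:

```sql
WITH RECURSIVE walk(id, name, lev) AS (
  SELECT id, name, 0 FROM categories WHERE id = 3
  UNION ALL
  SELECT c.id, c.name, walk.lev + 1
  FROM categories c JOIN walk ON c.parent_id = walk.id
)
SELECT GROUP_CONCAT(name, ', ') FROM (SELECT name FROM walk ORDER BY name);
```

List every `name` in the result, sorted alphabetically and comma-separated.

Base: id=3 (History) at lev 0.
Iteration 1: rows with parent_id in {3} -> Horror (id 4, lev 1), Fantasy (id 5, lev 1), Classical (id 6, lev 1).
Iteration 2: rows with parent_id in {4,5,6} -> Toys (id 7, lev 2), Drama (id 10, lev 2).
Iteration 3: no rows with parent_id in {7,10}; recursion stops.

Classical, Drama, Fantasy, History, Horror, Toys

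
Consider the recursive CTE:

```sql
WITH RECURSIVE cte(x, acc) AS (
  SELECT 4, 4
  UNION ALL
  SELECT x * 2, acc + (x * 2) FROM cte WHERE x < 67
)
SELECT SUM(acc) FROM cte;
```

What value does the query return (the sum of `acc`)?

Base: x=4, acc=4.
Iteration 1: 4 < 67 holds -> x = 4 * 2 = 8, acc = 4 + 8 = 12.
Iteration 2: 8 < 67 holds -> x = 8 * 2 = 16, acc = 12 + 16 = 28.
Iteration 3: 16 < 67 holds -> x = 16 * 2 = 32, acc = 28 + 32 = 60.
Iteration 4: 32 < 67 holds -> x = 32 * 2 = 64, acc = 60 + 64 = 124.
Iteration 5: 64 < 67 holds -> x = 64 * 2 = 128, acc = 124 + 128 = 252.
Iteration 6: 128 < 67 fails; recursion stops.
SUM(acc) = 4 + 12 + 28 + 60 + 124 + 252 = 480.

480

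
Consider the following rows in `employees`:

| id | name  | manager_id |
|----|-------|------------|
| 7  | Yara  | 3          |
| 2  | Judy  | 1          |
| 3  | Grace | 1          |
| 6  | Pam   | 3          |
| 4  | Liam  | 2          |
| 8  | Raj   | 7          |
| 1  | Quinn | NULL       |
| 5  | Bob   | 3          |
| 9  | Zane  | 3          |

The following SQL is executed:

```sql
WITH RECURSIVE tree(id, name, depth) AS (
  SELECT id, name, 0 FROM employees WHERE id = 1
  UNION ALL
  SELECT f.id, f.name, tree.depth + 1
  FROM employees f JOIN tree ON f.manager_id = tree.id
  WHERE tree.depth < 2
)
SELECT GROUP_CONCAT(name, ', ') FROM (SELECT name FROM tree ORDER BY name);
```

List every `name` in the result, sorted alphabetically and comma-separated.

Base: id=1 (Quinn) at depth 0.
Iteration 1: rows with manager_id in {1} -> Judy (id 2, depth 1), Grace (id 3, depth 1).
Iteration 2: rows with manager_id in {2,3} -> Liam (id 4, depth 2), Bob (id 5, depth 2), Pam (id 6, depth 2), Yara (id 7, depth 2), Zane (id 9, depth 2).
Iteration 3: depth < 2 fails for all current rows; recursion stops.

Bob, Grace, Judy, Liam, Pam, Quinn, Yara, Zane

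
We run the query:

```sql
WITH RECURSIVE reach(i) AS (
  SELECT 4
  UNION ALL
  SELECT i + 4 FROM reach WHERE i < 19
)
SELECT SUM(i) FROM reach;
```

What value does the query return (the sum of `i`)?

60

Base: i=4.
Iteration 1: 4 < 19 holds -> i = 4 + 4 = 8.
Iteration 2: 8 < 19 holds -> i = 8 + 4 = 12.
Iteration 3: 12 < 19 holds -> i = 12 + 4 = 16.
Iteration 4: 16 < 19 holds -> i = 16 + 4 = 20.
Iteration 5: 20 < 19 fails; recursion stops.
SUM(i) = 4 + 8 + 12 + 16 + 20 = 60.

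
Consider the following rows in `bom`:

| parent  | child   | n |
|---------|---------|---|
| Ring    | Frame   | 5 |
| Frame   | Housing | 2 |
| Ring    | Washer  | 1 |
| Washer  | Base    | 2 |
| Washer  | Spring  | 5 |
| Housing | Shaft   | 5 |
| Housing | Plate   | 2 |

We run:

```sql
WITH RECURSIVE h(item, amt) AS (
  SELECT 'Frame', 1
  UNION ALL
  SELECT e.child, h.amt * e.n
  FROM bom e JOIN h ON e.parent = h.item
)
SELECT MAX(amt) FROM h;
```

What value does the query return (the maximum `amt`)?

Base: (Frame, amt=1).
Iteration 1: components of {Frame} -> Housing = 1*2 = 2.
Iteration 2: components of {Housing} -> Plate = 2*2 = 4, Shaft = 2*5 = 10.
Iteration 3: no further components; recursion stops.
amt values: 1, 2, 10, 4; the maximum is 10.

10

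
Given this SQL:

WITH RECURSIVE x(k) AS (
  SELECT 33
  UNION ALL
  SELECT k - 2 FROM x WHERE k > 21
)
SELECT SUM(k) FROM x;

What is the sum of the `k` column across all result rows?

189

Base: k=33.
Iteration 1: 33 > 21 holds -> k = 33 - 2 = 31.
Iteration 2: 31 > 21 holds -> k = 31 - 2 = 29.
Iteration 3: 29 > 21 holds -> k = 29 - 2 = 27.
Iteration 4: 27 > 21 holds -> k = 27 - 2 = 25.
Iteration 5: 25 > 21 holds -> k = 25 - 2 = 23.
Iteration 6: 23 > 21 holds -> k = 23 - 2 = 21.
Iteration 7: 21 > 21 fails; recursion stops.
SUM(k) = 33 + 31 + 29 + 27 + 25 + 23 + 21 = 189.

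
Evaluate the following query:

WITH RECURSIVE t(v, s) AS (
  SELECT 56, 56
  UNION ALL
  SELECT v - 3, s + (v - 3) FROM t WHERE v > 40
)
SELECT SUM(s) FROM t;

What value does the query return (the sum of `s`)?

Base: v=56, s=56.
Iteration 1: 56 > 40 holds -> v = 56 - 3 = 53, s = 56 + 53 = 109.
Iteration 2: 53 > 40 holds -> v = 53 - 3 = 50, s = 109 + 50 = 159.
Iteration 3: 50 > 40 holds -> v = 50 - 3 = 47, s = 159 + 47 = 206.
Iteration 4: 47 > 40 holds -> v = 47 - 3 = 44, s = 206 + 44 = 250.
Iteration 5: 44 > 40 holds -> v = 44 - 3 = 41, s = 250 + 41 = 291.
Iteration 6: 41 > 40 holds -> v = 41 - 3 = 38, s = 291 + 38 = 329.
Iteration 7: 38 > 40 fails; recursion stops.
SUM(s) = 56 + 109 + 159 + 206 + 250 + 291 + 329 = 1400.

1400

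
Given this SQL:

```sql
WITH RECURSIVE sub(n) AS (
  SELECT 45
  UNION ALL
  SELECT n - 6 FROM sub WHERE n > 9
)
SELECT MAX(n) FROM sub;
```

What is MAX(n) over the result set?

45

Base: n=45.
Iteration 1: 45 > 9 holds -> n = 45 - 6 = 39.
Iteration 2: 39 > 9 holds -> n = 39 - 6 = 33.
Iteration 3: 33 > 9 holds -> n = 33 - 6 = 27.
Iteration 4: 27 > 9 holds -> n = 27 - 6 = 21.
Iteration 5: 21 > 9 holds -> n = 21 - 6 = 15.
Iteration 6: 15 > 9 holds -> n = 15 - 6 = 9.
Iteration 7: 9 > 9 fails; recursion stops.
n values: 45, 39, 33, 27, 21, 15, 9; the maximum is 45.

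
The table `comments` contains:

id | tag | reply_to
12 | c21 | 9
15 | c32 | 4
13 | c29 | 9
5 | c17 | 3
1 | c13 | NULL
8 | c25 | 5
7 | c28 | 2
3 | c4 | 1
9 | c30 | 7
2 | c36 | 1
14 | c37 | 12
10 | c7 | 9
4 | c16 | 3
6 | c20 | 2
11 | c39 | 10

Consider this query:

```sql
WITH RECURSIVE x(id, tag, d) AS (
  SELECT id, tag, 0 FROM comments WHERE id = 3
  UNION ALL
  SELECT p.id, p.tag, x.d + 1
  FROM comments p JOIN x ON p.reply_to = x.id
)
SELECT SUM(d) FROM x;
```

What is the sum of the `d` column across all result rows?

Base: id=3 (c4) at d 0.
Iteration 1: rows with reply_to in {3} -> c16 (id 4, d 1), c17 (id 5, d 1).
Iteration 2: rows with reply_to in {4,5} -> c25 (id 8, d 2), c32 (id 15, d 2).
Iteration 3: no rows with reply_to in {8,15}; recursion stops.
SUM(d) = 0 + 1 + 1 + 2 + 2 = 6.

6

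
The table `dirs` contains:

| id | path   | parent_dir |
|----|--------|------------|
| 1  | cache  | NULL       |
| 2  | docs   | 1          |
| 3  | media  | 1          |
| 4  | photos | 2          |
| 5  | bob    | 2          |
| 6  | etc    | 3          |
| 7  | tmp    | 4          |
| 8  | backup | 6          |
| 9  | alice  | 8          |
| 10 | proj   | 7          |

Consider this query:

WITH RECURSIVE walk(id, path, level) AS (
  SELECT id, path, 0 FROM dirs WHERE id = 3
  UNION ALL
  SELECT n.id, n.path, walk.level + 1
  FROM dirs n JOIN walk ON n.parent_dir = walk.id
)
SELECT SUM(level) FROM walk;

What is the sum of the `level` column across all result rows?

6

Base: id=3 (media) at level 0.
Iteration 1: rows with parent_dir in {3} -> etc (id 6, level 1).
Iteration 2: rows with parent_dir in {6} -> backup (id 8, level 2).
Iteration 3: rows with parent_dir in {8} -> alice (id 9, level 3).
Iteration 4: no rows with parent_dir in {9}; recursion stops.
SUM(level) = 0 + 1 + 2 + 3 = 6.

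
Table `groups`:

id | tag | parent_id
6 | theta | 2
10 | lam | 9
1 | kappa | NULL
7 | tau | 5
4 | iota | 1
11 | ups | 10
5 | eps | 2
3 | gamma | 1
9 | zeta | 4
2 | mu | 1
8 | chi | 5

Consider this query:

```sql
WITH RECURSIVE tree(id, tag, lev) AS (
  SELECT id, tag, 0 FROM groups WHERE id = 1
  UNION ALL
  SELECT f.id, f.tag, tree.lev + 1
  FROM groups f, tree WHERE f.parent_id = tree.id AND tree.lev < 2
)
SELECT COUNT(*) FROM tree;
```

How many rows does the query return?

Base: id=1 (kappa) at lev 0.
Iteration 1: rows with parent_id in {1} -> mu (id 2, lev 1), gamma (id 3, lev 1), iota (id 4, lev 1).
Iteration 2: rows with parent_id in {2,3,4} -> eps (id 5, lev 2), theta (id 6, lev 2), zeta (id 9, lev 2).
Iteration 3: lev < 2 fails for all current rows; recursion stops.
Total rows emitted: 7.

7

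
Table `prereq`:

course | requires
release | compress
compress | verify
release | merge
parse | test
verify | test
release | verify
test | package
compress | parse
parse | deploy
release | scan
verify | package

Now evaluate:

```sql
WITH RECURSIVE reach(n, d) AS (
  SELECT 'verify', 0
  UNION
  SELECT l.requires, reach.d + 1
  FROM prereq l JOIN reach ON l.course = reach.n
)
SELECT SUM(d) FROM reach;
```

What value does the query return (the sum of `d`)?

4

Base: (verify, d=0).
Iteration 1: edges from {verify} -> (package, d=1), (test, d=1).
Iteration 2: edges from {package,test} -> (package, d=2).
Iteration 3: no outgoing edges from {package}; recursion stops.
SUM(d) = 0 + 1 + 1 + 2 = 4.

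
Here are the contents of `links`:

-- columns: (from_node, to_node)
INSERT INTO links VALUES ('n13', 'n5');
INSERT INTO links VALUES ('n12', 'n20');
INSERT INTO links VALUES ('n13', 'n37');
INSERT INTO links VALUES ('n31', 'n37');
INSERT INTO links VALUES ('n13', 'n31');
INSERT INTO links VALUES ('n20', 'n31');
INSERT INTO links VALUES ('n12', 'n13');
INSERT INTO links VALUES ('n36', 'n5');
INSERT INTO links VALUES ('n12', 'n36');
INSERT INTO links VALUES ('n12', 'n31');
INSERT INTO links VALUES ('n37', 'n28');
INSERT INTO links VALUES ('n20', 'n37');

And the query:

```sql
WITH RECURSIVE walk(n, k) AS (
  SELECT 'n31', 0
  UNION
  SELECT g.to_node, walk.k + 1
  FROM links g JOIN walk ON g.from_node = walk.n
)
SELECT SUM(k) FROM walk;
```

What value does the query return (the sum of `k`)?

3

Base: (n31, k=0).
Iteration 1: edges from {n31} -> (n37, k=1).
Iteration 2: edges from {n37} -> (n28, k=2).
Iteration 3: no outgoing edges from {n28}; recursion stops.
SUM(k) = 0 + 1 + 2 = 3.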